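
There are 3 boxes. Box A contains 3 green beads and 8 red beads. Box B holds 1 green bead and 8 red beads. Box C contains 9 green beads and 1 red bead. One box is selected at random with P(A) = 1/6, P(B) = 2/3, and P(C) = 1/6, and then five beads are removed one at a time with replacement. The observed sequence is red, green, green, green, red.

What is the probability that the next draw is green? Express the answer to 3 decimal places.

The likelihood of the observed sequence under each hypothesis: P(data | box A) = (8/11)(3/11)(3/11)(3/11)(8/11) = 0.01073; P(data | box B) = (8/9)(1/9)(1/9)(1/9)(8/9) = 0.0010838; P(data | box C) = (1/10)(9/10)(9/10)(9/10)(1/10) = 0.00729.
Weighting by the prior gives 1/6 · 0.01073 = 0.0017883, 2/3 · 0.0010838 = 0.00072256, 1/6 · 0.00729 = 0.001215; these sum to 0.0037258.
The posterior is then P(box A | data) = 0.47996, P(box B | data) = 0.19393, P(box C | data) = 0.3261.
The predictive probability is P(green next | data) = (3/11)(0.47996) + (1/9)(0.19393) + (9/10)(0.3261) = 0.44594.

0.446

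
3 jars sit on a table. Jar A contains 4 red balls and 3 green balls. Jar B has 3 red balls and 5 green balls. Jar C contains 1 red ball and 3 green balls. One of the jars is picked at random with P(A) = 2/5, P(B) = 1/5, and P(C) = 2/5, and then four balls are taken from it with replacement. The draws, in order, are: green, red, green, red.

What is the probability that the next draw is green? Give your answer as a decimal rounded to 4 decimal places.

Under each hypothesis, the probability of the observed sequence is: P(data | jar A) = (3/7)(4/7)(3/7)(4/7) = 0.059975; P(data | jar B) = (5/8)(3/8)(5/8)(3/8) = 0.054932; P(data | jar C) = (3/4)(1/4)(3/4)(1/4) = 0.035156.
The prior-weighted likelihoods are 2/5 · 0.059975 = 0.02399, 1/5 · 0.054932 = 0.010986, 2/5 · 0.035156 = 0.014063; with total 0.049039.
The posterior is then P(jar A | data) = 0.4892, P(jar B | data) = 0.22403, P(jar C | data) = 0.28676.
So P(green next | data) = Σ P(green next | H) P(H | data) = (3/7)(0.4892) + (5/8)(0.22403) + (3/4)(0.28676) = 0.56475.

0.5648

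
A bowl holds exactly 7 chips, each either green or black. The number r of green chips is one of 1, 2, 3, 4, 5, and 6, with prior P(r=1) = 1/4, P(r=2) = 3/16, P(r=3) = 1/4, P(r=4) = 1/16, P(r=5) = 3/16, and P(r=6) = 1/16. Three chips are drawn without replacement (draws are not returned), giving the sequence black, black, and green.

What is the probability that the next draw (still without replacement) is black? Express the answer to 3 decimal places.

0.658

The likelihood of the observed sequence under each hypothesis: P(data | r = 1) = (6/7)(5/6)(1/5) = 1/7; P(data | r = 2) = (5/7)(4/6)(2/5) = 4/21; P(data | r = 3) = (4/7)(3/6)(3/5) = 6/35; P(data | r = 4) = (3/7)(2/6)(4/5) = 4/35; P(data | r = 5) = (2/7)(1/6)(5/5) = 1/21; P(data | r = 6) = (1/7)(0/6) = 0.
Weighting by the prior gives 1/4 · 1/7 = 1/28, 3/16 · 4/21 = 1/28, 1/4 · 6/35 = 3/70, 1/16 · 4/35 = 1/140, 3/16 · 1/21 = 1/112, 1/16 · 0 = 0; with total 73/560.
Dividing through by the total gives posterior P(r = 1 | data) = 20/73, P(r = 2 | data) = 20/73, P(r = 3 | data) = 24/73, P(r = 4 | data) = 4/73, P(r = 5 | data) = 5/73, P(r = 6 | data) = 0.
Averaging over the posterior, P(black next | data) = (1)(20/73) + (3/4)(20/73) + (1/2)(24/73) + (1/4)(4/73) + (0)(5/73) = 48/73.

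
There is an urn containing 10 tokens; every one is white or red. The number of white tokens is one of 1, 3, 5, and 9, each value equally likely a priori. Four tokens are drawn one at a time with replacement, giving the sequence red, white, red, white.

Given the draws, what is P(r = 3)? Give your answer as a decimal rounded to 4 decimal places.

0.3591

Compute the likelihood of the observed sequence for each case: P(data | r = 1) = (9/10)(1/10)(9/10)(1/10) = 0.0081; P(data | r = 3) = (7/10)(3/10)(7/10)(3/10) = 0.0441; P(data | r = 5) = (5/10)(5/10)(5/10)(5/10) = 0.0625; P(data | r = 9) = (1/10)(9/10)(1/10)(9/10) = 0.0081.
Weighting by the prior gives 1/4 · 0.0081 = 0.002025, 1/4 · 0.0441 = 0.011025, 1/4 · 0.0625 = 0.015625, 1/4 · 0.0081 = 0.002025; summing to 0.0307.
By Bayes' rule, P(r = 3 | data) = (0.011025) / (0.0307) = 0.35912.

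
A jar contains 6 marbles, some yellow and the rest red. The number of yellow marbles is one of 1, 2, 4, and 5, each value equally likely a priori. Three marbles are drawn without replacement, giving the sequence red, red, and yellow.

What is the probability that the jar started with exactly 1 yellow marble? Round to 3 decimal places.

0.385

For each hypothesis, P(data | H) works out to: P(data | r = 1) = (5/6)(4/5)(1/4) = 1/6; P(data | r = 2) = (4/6)(3/5)(2/4) = 1/5; P(data | r = 4) = (2/6)(1/5)(4/4) = 1/15; P(data | r = 5) = (1/6)(0/5) = 0.
The prior-weighted likelihoods are 1/4 · 1/6 = 1/24, 1/4 · 1/5 = 1/20, 1/4 · 1/15 = 1/60, 1/4 · 0 = 0; these sum to 13/120.
So P(r = 1 | data) = (1/24) / (13/120) = 5/13.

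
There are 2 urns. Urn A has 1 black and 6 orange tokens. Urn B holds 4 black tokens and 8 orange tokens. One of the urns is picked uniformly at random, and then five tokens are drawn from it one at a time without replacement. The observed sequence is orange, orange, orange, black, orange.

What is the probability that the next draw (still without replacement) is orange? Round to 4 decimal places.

0.8581

The likelihood of the observed sequence under each hypothesis: P(data | urn A) = (6/7)(5/6)(4/5)(1/4)(3/3) = 1/7; P(data | urn B) = (8/12)(7/11)(6/10)(4/9)(5/8) = 7/99.
Multiplying each by its prior: 1/2 · 1/7 = 1/14, 1/2 · 7/99 = 7/198; with total 74/693.
The posterior is then P(urn A | data) = 99/148, P(urn B | data) = 49/148.
Averaging over the posterior, P(orange next | data) = (1)(99/148) + (4/7)(49/148) = 127/148.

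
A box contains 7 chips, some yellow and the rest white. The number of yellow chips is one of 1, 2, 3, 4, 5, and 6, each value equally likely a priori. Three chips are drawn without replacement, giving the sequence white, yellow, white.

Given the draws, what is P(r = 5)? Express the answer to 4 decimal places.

Under each hypothesis, the probability of the observed sequence is: P(data | r = 1) = (6/7)(1/6)(5/5) = 1/7; P(data | r = 2) = (5/7)(2/6)(4/5) = 4/21; P(data | r = 3) = (4/7)(3/6)(3/5) = 6/35; P(data | r = 4) = (3/7)(4/6)(2/5) = 4/35; P(data | r = 5) = (2/7)(5/6)(1/5) = 1/21; P(data | r = 6) = (1/7)(6/6)(0/5) = 0.
Weighting by the prior gives 1/6 · 1/7 = 1/42, 1/6 · 4/21 = 2/63, 1/6 · 6/35 = 1/35, 1/6 · 4/35 = 2/105, 1/6 · 1/21 = 1/126, 1/6 · 0 = 0; summing to 1/9.
By Bayes' rule, P(r = 5 | data) = (1/126) / (1/9) = 1/14.

0.0714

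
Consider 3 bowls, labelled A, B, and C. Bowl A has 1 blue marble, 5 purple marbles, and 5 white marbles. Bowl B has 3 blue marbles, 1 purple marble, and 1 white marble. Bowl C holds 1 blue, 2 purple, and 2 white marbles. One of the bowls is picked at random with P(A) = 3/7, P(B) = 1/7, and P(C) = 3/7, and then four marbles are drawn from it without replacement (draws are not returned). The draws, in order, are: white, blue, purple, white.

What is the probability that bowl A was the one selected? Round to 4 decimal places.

0.2747

Under each hypothesis, the probability of the observed sequence is: P(data | bowl A) = (5/11)(1/10)(5/9)(4/8) = 5/396; P(data | bowl B) = (1/5)(3/4)(1/3)(0/2) = 0; P(data | bowl C) = (2/5)(1/4)(2/3)(1/2) = 1/30.
Weighting by the prior gives 3/7 · 5/396 = 5/924, 1/7 · 0 = 0, 3/7 · 1/30 = 1/70; summing to 13/660.
By Bayes' rule, P(bowl A | data) = (5/924) / (13/660) = 25/91.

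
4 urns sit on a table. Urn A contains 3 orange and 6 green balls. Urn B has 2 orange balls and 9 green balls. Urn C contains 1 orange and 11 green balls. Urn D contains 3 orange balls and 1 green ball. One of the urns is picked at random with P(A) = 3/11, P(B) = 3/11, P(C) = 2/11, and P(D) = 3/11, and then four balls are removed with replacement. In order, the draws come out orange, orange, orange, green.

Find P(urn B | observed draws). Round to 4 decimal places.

0.0363

The likelihood of the observed sequence under each hypothesis: P(data | urn A) = (3/9)(3/9)(3/9)(6/9) = 0.024691; P(data | urn B) = (2/11)(2/11)(2/11)(9/11) = 0.0049177; P(data | urn C) = (1/12)(1/12)(1/12)(11/12) = 0.00053048; P(data | urn D) = (3/4)(3/4)(3/4)(1/4) = 0.10547.
Multiplying each by its prior: 3/11 · 0.024691 = 0.006734, 3/11 · 0.0049177 = 0.0013412, 2/11 · 0.00053048 = 9.6451e-05, 3/11 · 0.10547 = 0.028764; summing to 0.036936.
So P(urn B | data) = (0.0013412) / (0.036936) = 0.036311.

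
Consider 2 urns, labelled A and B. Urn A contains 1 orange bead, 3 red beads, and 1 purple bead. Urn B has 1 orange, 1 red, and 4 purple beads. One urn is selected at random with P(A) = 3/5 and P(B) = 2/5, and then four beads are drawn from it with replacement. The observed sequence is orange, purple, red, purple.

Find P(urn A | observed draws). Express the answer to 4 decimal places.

Compute the likelihood of the observed sequence for each case: P(data | urn A) = (1/5)(1/5)(3/5)(1/5) = 0.0048; P(data | urn B) = (1/6)(4/6)(1/6)(4/6) = 0.012346.
Multiplying each by its prior: 3/5 · 0.0048 = 0.00288, 2/5 · 0.012346 = 0.0049383; summing to 0.0078183.
Therefore the posterior P(urn A | data) = (0.00288) / (0.0078183) = 0.36837.

0.3684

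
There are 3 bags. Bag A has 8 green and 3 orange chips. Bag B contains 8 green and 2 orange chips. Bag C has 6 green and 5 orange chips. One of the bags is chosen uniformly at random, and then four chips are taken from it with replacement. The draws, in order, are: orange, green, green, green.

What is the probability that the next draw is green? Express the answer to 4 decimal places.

Under each hypothesis, the probability of the observed sequence is: P(data | bag A) = (3/11)(8/11)(8/11)(8/11) = 0.10491; P(data | bag B) = (2/10)(8/10)(8/10)(8/10) = 0.1024; P(data | bag C) = (5/11)(6/11)(6/11)(6/11) = 0.073765.
The prior-weighted likelihoods are 1/3 · 0.10491 = 0.03497, 1/3 · 0.1024 = 0.034133, 1/3 · 0.073765 = 0.024588; with total 0.093692.
Normalising, the posterior is P(bag A | data) = 0.37325, P(bag B | data) = 0.36431, P(bag C | data) = 0.26244.
So P(green next | data) = Σ P(green next | H) P(H | data) = (8/11)(0.37325) + (4/5)(0.36431) + (6/11)(0.26244) = 0.70605.

0.7061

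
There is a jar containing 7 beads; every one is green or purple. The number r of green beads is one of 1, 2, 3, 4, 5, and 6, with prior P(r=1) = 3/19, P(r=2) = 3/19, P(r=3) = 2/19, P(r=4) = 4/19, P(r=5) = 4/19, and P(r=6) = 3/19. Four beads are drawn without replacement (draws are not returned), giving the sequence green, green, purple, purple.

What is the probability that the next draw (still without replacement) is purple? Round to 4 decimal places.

Compute the likelihood of the observed sequence for each case: P(data | r = 1) = (1/7)(0/6) = 0; P(data | r = 2) = (2/7)(1/6)(5/5)(4/4) = 0.047619; P(data | r = 3) = (3/7)(2/6)(4/5)(3/4) = 0.085714; P(data | r = 4) = (4/7)(3/6)(3/5)(2/4) = 0.085714; P(data | r = 5) = (5/7)(4/6)(2/5)(1/4) = 0.047619; P(data | r = 6) = (6/7)(5/6)(1/5)(0/4) = 0.
The prior-weighted likelihoods are 3/19 · 0 = 0, 3/19 · 0.047619 = 0.0075188, 2/19 · 0.085714 = 0.0090226, 4/19 · 0.085714 = 0.018045, 4/19 · 0.047619 = 0.010025, 3/19 · 0 = 0; these sum to 0.044612.
Normalising, the posterior is P(r = 1 | data) = 0, P(r = 2 | data) = 0.16854, P(r = 3 | data) = 0.20225, P(r = 4 | data) = 0.40449, P(r = 5 | data) = 0.22472, P(r = 6 | data) = 0.
The predictive probability is P(purple next | data) = (1)(0.16854) + (2/3)(0.20225) + (1/3)(0.40449) + (0)(0.22472) = 0.4382.

0.4382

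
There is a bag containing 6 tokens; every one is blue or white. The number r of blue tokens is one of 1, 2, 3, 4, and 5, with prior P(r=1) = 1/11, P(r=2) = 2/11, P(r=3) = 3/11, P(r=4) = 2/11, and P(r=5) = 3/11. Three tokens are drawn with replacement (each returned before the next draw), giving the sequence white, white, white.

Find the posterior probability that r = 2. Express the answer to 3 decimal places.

0.363

For each hypothesis, P(data | H) works out to: P(data | r = 1) = (5/6)(5/6)(5/6) = 0.5787; P(data | r = 2) = (4/6)(4/6)(4/6) = 0.2963; P(data | r = 3) = (3/6)(3/6)(3/6) = 0.125; P(data | r = 4) = (2/6)(2/6)(2/6) = 0.037037; P(data | r = 5) = (1/6)(1/6)(1/6) = 0.0046296.
Multiplying each by its prior: 1/11 · 0.5787 = 0.052609, 2/11 · 0.2963 = 0.053872, 3/11 · 0.125 = 0.034091, 2/11 · 0.037037 = 0.006734, 3/11 · 0.0046296 = 0.0012626; these sum to 0.14857.
Hence P(r = 2 | data) = (0.053872) / (0.14857) = 0.36261.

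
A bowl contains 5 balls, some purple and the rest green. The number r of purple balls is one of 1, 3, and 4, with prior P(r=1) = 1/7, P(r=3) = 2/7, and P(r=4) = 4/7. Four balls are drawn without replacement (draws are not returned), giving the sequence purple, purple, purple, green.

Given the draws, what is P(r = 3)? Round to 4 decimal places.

0.2000

Compute the likelihood of the observed sequence for each case: P(data | r = 1) = (1/5)(0/4) = 0; P(data | r = 3) = (3/5)(2/4)(1/3)(2/2) = 1/10; P(data | r = 4) = (4/5)(3/4)(2/3)(1/2) = 1/5.
Multiplying each by its prior: 1/7 · 0 = 0, 2/7 · 1/10 = 1/35, 4/7 · 1/5 = 4/35; with total 1/7.
So P(r = 3 | data) = (1/35) / (1/7) = 1/5.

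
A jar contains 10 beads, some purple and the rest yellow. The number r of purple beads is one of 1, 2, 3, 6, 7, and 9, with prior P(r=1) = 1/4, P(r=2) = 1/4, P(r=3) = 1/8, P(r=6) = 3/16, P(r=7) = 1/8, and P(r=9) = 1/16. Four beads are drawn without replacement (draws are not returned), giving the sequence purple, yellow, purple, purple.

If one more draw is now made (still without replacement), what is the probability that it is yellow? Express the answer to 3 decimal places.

0.372

Under each hypothesis, the probability of the observed sequence is: P(data | r = 1) = (1/10)(9/9)(0/8) = 0; P(data | r = 2) = (2/10)(8/9)(1/8)(0/7) = 0; P(data | r = 3) = (3/10)(7/9)(2/8)(1/7) = 0.0083333; P(data | r = 6) = (6/10)(4/9)(5/8)(4/7) = 0.095238; P(data | r = 7) = (7/10)(3/9)(6/8)(5/7) = 0.125; P(data | r = 9) = (9/10)(1/9)(8/8)(7/7) = 0.1.
Weighting by the prior gives 1/4 · 0 = 0, 1/4 · 0 = 0, 1/8 · 0.0083333 = 0.0010417, 3/16 · 0.095238 = 0.017857, 1/8 · 0.125 = 0.015625, 1/16 · 0.1 = 0.00625; with total 0.040774.
The posterior is then P(r = 1 | data) = 0, P(r = 2 | data) = 0, P(r = 3 | data) = 0.025547, P(r = 6 | data) = 0.43796, P(r = 7 | data) = 0.38321, P(r = 9 | data) = 0.15328.
The predictive probability is P(yellow next | data) = (1)(0.025547) + (1/2)(0.43796) + (1/3)(0.38321) + (0)(0.15328) = 0.37226.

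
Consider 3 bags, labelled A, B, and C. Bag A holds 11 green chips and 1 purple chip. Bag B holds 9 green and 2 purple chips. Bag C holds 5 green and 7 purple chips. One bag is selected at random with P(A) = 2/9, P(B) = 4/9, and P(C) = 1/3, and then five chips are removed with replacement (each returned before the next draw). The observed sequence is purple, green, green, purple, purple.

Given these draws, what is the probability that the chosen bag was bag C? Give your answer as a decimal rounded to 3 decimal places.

0.858

For each hypothesis, P(data | H) works out to: P(data | bag A) = (1/12)(11/12)(11/12)(1/12)(1/12) = 0.00048627; P(data | bag B) = (2/11)(9/11)(9/11)(2/11)(2/11) = 0.0040236; P(data | bag C) = (7/12)(5/12)(5/12)(7/12)(7/12) = 0.034461.
The prior-weighted likelihoods are 2/9 · 0.00048627 = 0.00010806, 4/9 · 0.0040236 = 0.0017883, 1/3 · 0.034461 = 0.011487; these sum to 0.013383.
So P(bag C | data) = (0.011487) / (0.013383) = 0.85831.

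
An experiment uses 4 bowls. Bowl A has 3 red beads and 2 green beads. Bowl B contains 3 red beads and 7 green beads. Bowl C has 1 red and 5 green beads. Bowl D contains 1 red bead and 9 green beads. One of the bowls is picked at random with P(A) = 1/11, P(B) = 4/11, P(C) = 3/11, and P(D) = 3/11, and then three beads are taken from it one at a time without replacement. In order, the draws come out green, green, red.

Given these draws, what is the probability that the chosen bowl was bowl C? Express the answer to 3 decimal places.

The likelihood of the observed sequence under each hypothesis: P(data | bowl A) = (2/5)(1/4)(3/3) = 1/10; P(data | bowl B) = (7/10)(6/9)(3/8) = 7/40; P(data | bowl C) = (5/6)(4/5)(1/4) = 1/6; P(data | bowl D) = (9/10)(8/9)(1/8) = 1/10.
Multiplying each by its prior: 1/11 · 1/10 = 1/110, 4/11 · 7/40 = 7/110, 3/11 · 1/6 = 1/22, 3/11 · 1/10 = 3/110; with total 8/55.
Hence P(bowl C | data) = (1/22) / (8/55) = 5/16.

0.313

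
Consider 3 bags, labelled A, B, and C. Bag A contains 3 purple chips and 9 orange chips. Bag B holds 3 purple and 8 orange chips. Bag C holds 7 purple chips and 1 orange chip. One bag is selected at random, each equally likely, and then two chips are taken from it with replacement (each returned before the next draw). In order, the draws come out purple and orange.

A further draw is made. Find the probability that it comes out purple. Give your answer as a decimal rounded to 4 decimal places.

0.3971

Compute the likelihood of the observed sequence for each case: P(data | bag A) = (3/12)(9/12) = 0.1875; P(data | bag B) = (3/11)(8/11) = 0.19835; P(data | bag C) = (7/8)(1/8) = 0.10938.
Weighting by the prior gives 1/3 · 0.1875 = 0.0625, 1/3 · 0.19835 = 0.066116, 1/3 · 0.10938 = 0.036458; these sum to 0.16507.
The posterior is then P(bag A | data) = 0.37862, P(bag B | data) = 0.40052, P(bag C | data) = 0.22086.
Averaging over the posterior, P(purple next | data) = (1/4)(0.37862) + (3/11)(0.40052) + (7/8)(0.22086) = 0.39714.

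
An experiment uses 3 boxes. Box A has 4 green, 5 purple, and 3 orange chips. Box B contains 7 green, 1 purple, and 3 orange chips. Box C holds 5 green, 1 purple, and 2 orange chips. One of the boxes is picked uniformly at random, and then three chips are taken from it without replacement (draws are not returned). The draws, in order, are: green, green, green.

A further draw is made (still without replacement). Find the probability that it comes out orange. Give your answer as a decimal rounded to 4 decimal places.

0.3841

Under each hypothesis, the probability of the observed sequence is: P(data | box A) = (4/12)(3/11)(2/10) = 0.018182; P(data | box B) = (7/11)(6/10)(5/9) = 0.21212; P(data | box C) = (5/8)(4/7)(3/6) = 0.17857.
Multiplying each by its prior: 1/3 · 0.018182 = 0.0060606, 1/3 · 0.21212 = 0.070707, 1/3 · 0.17857 = 0.059524; with total 0.13629.
Dividing through by the total gives posterior P(box A | data) = 0.044468, P(box B | data) = 0.51879, P(box C | data) = 0.43674.
Averaging over the posterior, P(orange next | data) = (1/3)(0.044468) + (3/8)(0.51879) + (2/5)(0.43674) = 0.38407.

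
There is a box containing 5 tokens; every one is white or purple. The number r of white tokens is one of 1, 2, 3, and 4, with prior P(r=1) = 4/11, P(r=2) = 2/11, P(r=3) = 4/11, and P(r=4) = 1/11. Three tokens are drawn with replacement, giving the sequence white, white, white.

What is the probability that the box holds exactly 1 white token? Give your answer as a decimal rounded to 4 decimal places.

0.0208

The likelihood of the observed sequence under each hypothesis: P(data | r = 1) = (1/5)(1/5)(1/5) = 0.008; P(data | r = 2) = (2/5)(2/5)(2/5) = 0.064; P(data | r = 3) = (3/5)(3/5)(3/5) = 0.216; P(data | r = 4) = (4/5)(4/5)(4/5) = 0.512.
The prior-weighted likelihoods are 4/11 · 0.008 = 0.0029091, 2/11 · 0.064 = 0.011636, 4/11 · 0.216 = 0.078545, 1/11 · 0.512 = 0.046545; with total 0.13964.
Hence P(r = 1 | data) = (0.0029091) / (0.13964) = 0.020833.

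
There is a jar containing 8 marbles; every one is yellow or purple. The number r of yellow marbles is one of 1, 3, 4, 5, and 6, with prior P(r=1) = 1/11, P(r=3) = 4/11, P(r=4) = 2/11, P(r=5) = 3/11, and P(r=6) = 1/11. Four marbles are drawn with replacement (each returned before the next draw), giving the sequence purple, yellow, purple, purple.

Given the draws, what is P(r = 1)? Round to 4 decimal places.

0.1222

Under each hypothesis, the probability of the observed sequence is: P(data | r = 1) = (7/8)(1/8)(7/8)(7/8) = 0.08374; P(data | r = 3) = (5/8)(3/8)(5/8)(5/8) = 0.091553; P(data | r = 4) = (4/8)(4/8)(4/8)(4/8) = 0.0625; P(data | r = 5) = (3/8)(5/8)(3/8)(3/8) = 0.032959; P(data | r = 6) = (2/8)(6/8)(2/8)(2/8) = 0.011719.
The prior-weighted likelihoods are 1/11 · 0.08374 = 0.0076127, 4/11 · 0.091553 = 0.033292, 2/11 · 0.0625 = 0.011364, 3/11 · 0.032959 = 0.0089888, 1/11 · 0.011719 = 0.0010653; these sum to 0.062322.
Therefore the posterior P(r = 1 | data) = (0.0076127) / (0.062322) = 0.12215.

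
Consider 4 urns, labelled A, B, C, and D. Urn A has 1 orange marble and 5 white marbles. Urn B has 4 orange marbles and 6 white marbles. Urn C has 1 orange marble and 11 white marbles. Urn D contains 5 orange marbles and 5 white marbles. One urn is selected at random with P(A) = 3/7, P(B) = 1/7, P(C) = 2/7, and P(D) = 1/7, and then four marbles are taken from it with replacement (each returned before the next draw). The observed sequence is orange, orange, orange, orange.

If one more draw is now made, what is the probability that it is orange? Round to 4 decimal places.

The likelihood of the observed sequence under each hypothesis: P(data | urn A) = (1/6)(1/6)(1/6)(1/6) = 0.0007716; P(data | urn B) = (4/10)(4/10)(4/10)(4/10) = 0.0256; P(data | urn C) = (1/12)(1/12)(1/12)(1/12) = 4.8225e-05; P(data | urn D) = (5/10)(5/10)(5/10)(5/10) = 0.0625.
Multiplying each by its prior: 3/7 · 0.0007716 = 0.00033069, 1/7 · 0.0256 = 0.0036571, 2/7 · 4.8225e-05 = 1.3779e-05, 1/7 · 0.0625 = 0.0089286; summing to 0.01293.
Normalising, the posterior is P(urn A | data) = 0.025575, P(urn B | data) = 0.28284, P(urn C | data) = 0.0010656, P(urn D | data) = 0.69052.
The predictive probability is P(orange next | data) = (1/6)(0.025575) + (2/5)(0.28284) + (1/12)(0.0010656) + (1/2)(0.69052) = 0.46275.

0.4627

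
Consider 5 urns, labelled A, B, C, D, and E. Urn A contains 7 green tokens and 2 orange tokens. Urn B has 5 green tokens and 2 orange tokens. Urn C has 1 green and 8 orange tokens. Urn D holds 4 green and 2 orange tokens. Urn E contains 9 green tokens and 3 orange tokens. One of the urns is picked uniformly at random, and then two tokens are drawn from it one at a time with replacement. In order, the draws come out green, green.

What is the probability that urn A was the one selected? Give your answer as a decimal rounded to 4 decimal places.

Compute the likelihood of the observed sequence for each case: P(data | urn A) = (7/9)(7/9) = 0.60494; P(data | urn B) = (5/7)(5/7) = 0.5102; P(data | urn C) = (1/9)(1/9) = 0.012346; P(data | urn D) = (4/6)(4/6) = 0.44444; P(data | urn E) = (9/12)(9/12) = 0.5625.
The prior-weighted likelihoods are 1/5 · 0.60494 = 0.12099, 1/5 · 0.5102 = 0.10204, 1/5 · 0.012346 = 0.0024691, 1/5 · 0.44444 = 0.088889, 1/5 · 0.5625 = 0.1125; these sum to 0.42689.
Hence P(urn A | data) = (0.12099) / (0.42689) = 0.28342.

0.2834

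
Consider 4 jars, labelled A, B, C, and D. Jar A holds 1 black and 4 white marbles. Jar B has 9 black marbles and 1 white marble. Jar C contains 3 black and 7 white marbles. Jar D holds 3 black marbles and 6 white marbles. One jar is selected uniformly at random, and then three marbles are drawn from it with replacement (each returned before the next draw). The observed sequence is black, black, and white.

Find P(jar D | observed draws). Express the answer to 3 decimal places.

Under each hypothesis, the probability of the observed sequence is: P(data | jar A) = (1/5)(1/5)(4/5) = 0.032; P(data | jar B) = (9/10)(9/10)(1/10) = 0.081; P(data | jar C) = (3/10)(3/10)(7/10) = 0.063; P(data | jar D) = (3/9)(3/9)(6/9) = 0.074074.
Weighting by the prior gives 1/4 · 0.032 = 0.008, 1/4 · 0.081 = 0.02025, 1/4 · 0.063 = 0.01575, 1/4 · 0.074074 = 0.018519; with total 0.062519.
So P(jar D | data) = (0.018519) / (0.062519) = 0.29621.

0.296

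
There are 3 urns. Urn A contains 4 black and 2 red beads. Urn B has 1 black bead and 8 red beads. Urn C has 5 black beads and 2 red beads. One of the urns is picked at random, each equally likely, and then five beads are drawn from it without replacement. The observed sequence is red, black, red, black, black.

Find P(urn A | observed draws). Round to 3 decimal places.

The likelihood of the observed sequence under each hypothesis: P(data | urn A) = (2/6)(4/5)(1/4)(3/3)(2/2) = 1/15; P(data | urn B) = (8/9)(1/8)(7/7)(0/6) = 0; P(data | urn C) = (2/7)(5/6)(1/5)(4/4)(3/3) = 1/21.
Multiplying each by its prior: 1/3 · 1/15 = 1/45, 1/3 · 0 = 0, 1/3 · 1/21 = 1/63; summing to 4/105.
So P(urn A | data) = (1/45) / (4/105) = 7/12.

0.583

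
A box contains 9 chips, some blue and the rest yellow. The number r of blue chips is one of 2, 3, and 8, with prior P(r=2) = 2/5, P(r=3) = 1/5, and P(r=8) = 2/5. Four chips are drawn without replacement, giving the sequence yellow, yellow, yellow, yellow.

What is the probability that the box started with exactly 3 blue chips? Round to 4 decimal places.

Compute the likelihood of the observed sequence for each case: P(data | r = 2) = (7/9)(6/8)(5/7)(4/6) = 5/18; P(data | r = 3) = (6/9)(5/8)(4/7)(3/6) = 5/42; P(data | r = 8) = (1/9)(0/8) = 0.
Weighting by the prior gives 2/5 · 5/18 = 1/9, 1/5 · 5/42 = 1/42, 2/5 · 0 = 0; summing to 17/126.
Hence P(r = 3 | data) = (1/42) / (17/126) = 3/17.

0.1765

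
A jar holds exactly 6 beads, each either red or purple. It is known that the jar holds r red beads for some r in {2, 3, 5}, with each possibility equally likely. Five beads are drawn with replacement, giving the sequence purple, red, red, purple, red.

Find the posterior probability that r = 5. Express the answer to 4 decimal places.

0.2520

For each hypothesis, P(data | H) works out to: P(data | r = 2) = (4/6)(2/6)(2/6)(4/6)(2/6) = 0.016461; P(data | r = 3) = (3/6)(3/6)(3/6)(3/6)(3/6) = 0.03125; P(data | r = 5) = (1/6)(5/6)(5/6)(1/6)(5/6) = 0.016075.
Multiplying each by its prior: 1/3 · 0.016461 = 0.005487, 1/3 · 0.03125 = 0.010417, 1/3 · 0.016075 = 0.0053584; these sum to 0.021262.
Therefore the posterior P(r = 5 | data) = (0.0053584) / (0.021262) = 0.25202.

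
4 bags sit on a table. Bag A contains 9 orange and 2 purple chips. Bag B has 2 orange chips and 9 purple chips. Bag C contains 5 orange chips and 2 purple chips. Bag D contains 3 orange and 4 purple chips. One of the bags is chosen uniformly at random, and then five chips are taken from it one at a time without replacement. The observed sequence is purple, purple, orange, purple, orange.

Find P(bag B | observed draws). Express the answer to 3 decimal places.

0.241

The likelihood of the observed sequence under each hypothesis: P(data | bag A) = (2/11)(1/10)(9/9)(0/8) = 0; P(data | bag B) = (9/11)(8/10)(2/9)(7/8)(1/7) = 0.018182; P(data | bag C) = (2/7)(1/6)(5/5)(0/4) = 0; P(data | bag D) = (4/7)(3/6)(3/5)(2/4)(2/3) = 0.057143.
Weighting by the prior gives 1/4 · 0 = 0, 1/4 · 0.018182 = 0.0045455, 1/4 · 0 = 0, 1/4 · 0.057143 = 0.014286; with total 0.018831.
Therefore the posterior P(bag B | data) = (0.0045455) / (0.018831) = 0.24138.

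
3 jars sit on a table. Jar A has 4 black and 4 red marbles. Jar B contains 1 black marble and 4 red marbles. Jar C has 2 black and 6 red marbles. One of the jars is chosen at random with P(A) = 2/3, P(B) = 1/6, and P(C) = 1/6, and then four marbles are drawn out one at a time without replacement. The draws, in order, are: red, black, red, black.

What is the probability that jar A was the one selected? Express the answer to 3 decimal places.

For each hypothesis, P(data | H) works out to: P(data | jar A) = (4/8)(4/7)(3/6)(3/5) = 3/35; P(data | jar B) = (4/5)(1/4)(3/3)(0/2) = 0; P(data | jar C) = (6/8)(2/7)(5/6)(1/5) = 1/28.
Weighting by the prior gives 2/3 · 3/35 = 2/35, 1/6 · 0 = 0, 1/6 · 1/28 = 1/168; summing to 53/840.
Hence P(jar A | data) = (2/35) / (53/840) = 48/53.

0.906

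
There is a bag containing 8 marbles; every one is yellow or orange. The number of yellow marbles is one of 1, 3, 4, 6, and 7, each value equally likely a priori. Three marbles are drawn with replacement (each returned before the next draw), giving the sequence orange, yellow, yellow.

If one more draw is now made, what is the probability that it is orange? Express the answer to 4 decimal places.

For each hypothesis, P(data | H) works out to: P(data | r = 1) = (7/8)(1/8)(1/8) = 0.013672; P(data | r = 3) = (5/8)(3/8)(3/8) = 0.087891; P(data | r = 4) = (4/8)(4/8)(4/8) = 0.125; P(data | r = 6) = (2/8)(6/8)(6/8) = 0.14062; P(data | r = 7) = (1/8)(7/8)(7/8) = 0.095703.
The prior-weighted likelihoods are 1/5 · 0.013672 = 0.0027344, 1/5 · 0.087891 = 0.017578, 1/5 · 0.125 = 0.025, 1/5 · 0.14062 = 0.028125, 1/5 · 0.095703 = 0.019141; summing to 0.092578.
Dividing through by the total gives posterior P(r = 1 | data) = 0.029536, P(r = 3 | data) = 0.18987, P(r = 4 | data) = 0.27004, P(r = 6 | data) = 0.3038, P(r = 7 | data) = 0.20675.
The predictive probability is P(orange next | data) = (7/8)(0.029536) + (5/8)(0.18987) + (1/2)(0.27004) + (1/4)(0.3038) + (1/8)(0.20675) = 0.38133.

0.3813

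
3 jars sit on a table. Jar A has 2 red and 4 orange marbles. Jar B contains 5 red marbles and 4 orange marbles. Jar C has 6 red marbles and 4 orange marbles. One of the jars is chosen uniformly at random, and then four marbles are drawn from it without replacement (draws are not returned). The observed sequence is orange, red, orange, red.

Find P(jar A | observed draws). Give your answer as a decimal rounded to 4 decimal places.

The likelihood of the observed sequence under each hypothesis: P(data | jar A) = (4/6)(2/5)(3/4)(1/3) = 0.066667; P(data | jar B) = (4/9)(5/8)(3/7)(4/6) = 0.079365; P(data | jar C) = (4/10)(6/9)(3/8)(5/7) = 0.071429.
Multiplying each by its prior: 1/3 · 0.066667 = 0.022222, 1/3 · 0.079365 = 0.026455, 1/3 · 0.071429 = 0.02381; these sum to 0.072487.
So P(jar A | data) = (0.022222) / (0.072487) = 0.30657.

0.3066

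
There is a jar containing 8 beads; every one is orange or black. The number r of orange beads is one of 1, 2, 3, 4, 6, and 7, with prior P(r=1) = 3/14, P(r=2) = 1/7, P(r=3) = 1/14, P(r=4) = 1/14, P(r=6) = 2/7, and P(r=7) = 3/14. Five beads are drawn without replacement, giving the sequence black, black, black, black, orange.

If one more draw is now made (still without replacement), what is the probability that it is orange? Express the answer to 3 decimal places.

0.185

For each hypothesis, P(data | H) works out to: P(data | r = 1) = (7/8)(6/7)(5/6)(4/5)(1/4) = 1/8; P(data | r = 2) = (6/8)(5/7)(4/6)(3/5)(2/4) = 3/28; P(data | r = 3) = (5/8)(4/7)(3/6)(2/5)(3/4) = 3/56; P(data | r = 4) = (4/8)(3/7)(2/6)(1/5)(4/4) = 1/70; P(data | r = 6) = (2/8)(1/7)(0/6) = 0; P(data | r = 7) = (1/8)(0/7) = 0.
Multiplying each by its prior: 3/14 · 1/8 = 3/112, 1/7 · 3/28 = 3/196, 1/14 · 3/56 = 3/784, 1/14 · 1/70 = 1/980, 2/7 · 0 = 0, 3/14 · 0 = 0; summing to 23/490.
Dividing through by the total gives posterior P(r = 1 | data) = 105/184, P(r = 2 | data) = 15/46, P(r = 3 | data) = 15/184, P(r = 4 | data) = 1/46, P(r = 6 | data) = 0, P(r = 7 | data) = 0.
Averaging over the posterior, P(orange next | data) = (0)(105/184) + (1/3)(15/46) + (2/3)(15/184) + (1)(1/46) = 17/92.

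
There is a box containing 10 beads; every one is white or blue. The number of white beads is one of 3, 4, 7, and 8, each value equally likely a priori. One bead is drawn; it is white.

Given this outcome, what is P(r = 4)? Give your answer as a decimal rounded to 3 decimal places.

The likelihood of this draw under each hypothesis: P(data | r = 3) = (3/10) = 3/10; P(data | r = 4) = (4/10) = 2/5; P(data | r = 7) = (7/10) = 7/10; P(data | r = 8) = (8/10) = 4/5.
The prior-weighted likelihoods are 1/4 · 3/10 = 3/40, 1/4 · 2/5 = 1/10, 1/4 · 7/10 = 7/40, 1/4 · 4/5 = 1/5; with total 11/20.
Therefore the posterior P(r = 4 | data) = (1/10) / (11/20) = 2/11.

0.182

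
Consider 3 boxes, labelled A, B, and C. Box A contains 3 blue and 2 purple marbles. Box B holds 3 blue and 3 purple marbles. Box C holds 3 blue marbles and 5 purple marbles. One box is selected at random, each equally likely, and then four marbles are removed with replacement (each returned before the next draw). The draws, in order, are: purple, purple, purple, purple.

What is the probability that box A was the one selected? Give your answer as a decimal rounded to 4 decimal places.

The likelihood of the observed sequence under each hypothesis: P(data | box A) = (2/5)(2/5)(2/5)(2/5) = 0.0256; P(data | box B) = (3/6)(3/6)(3/6)(3/6) = 0.0625; P(data | box C) = (5/8)(5/8)(5/8)(5/8) = 0.15259.
The prior-weighted likelihoods are 1/3 · 0.0256 = 0.0085333, 1/3 · 0.0625 = 0.020833, 1/3 · 0.15259 = 0.050863; with total 0.080229.
By Bayes' rule, P(box A | data) = (0.0085333) / (0.080229) = 0.10636.

0.1064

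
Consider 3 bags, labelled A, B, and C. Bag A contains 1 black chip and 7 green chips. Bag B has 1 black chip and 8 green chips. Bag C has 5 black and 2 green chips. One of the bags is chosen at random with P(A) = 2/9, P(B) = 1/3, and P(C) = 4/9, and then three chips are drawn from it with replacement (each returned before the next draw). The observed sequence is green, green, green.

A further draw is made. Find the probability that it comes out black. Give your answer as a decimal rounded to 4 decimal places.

0.1323

The likelihood of the observed sequence under each hypothesis: P(data | bag A) = (7/8)(7/8)(7/8) = 0.66992; P(data | bag B) = (8/9)(8/9)(8/9) = 0.70233; P(data | bag C) = (2/7)(2/7)(2/7) = 0.023324.
Multiplying each by its prior: 2/9 · 0.66992 = 0.14887, 1/3 · 0.70233 = 0.23411, 4/9 · 0.023324 = 0.010366; these sum to 0.39335.
Normalising, the posterior is P(bag A | data) = 0.37847, P(bag B | data) = 0.59517, P(bag C | data) = 0.026353.
So P(black next | data) = Σ P(black next | H) P(H | data) = (1/8)(0.37847) + (1/9)(0.59517) + (5/7)(0.026353) = 0.13226.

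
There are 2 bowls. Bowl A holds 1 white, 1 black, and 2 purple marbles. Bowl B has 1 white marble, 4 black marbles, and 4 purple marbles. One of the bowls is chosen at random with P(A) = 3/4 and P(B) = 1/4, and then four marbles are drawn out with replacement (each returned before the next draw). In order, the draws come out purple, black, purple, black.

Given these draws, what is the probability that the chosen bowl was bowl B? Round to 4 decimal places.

0.4543

For each hypothesis, P(data | H) works out to: P(data | bowl A) = (2/4)(1/4)(2/4)(1/4) = 0.015625; P(data | bowl B) = (4/9)(4/9)(4/9)(4/9) = 0.039018.
Weighting by the prior gives 3/4 · 0.015625 = 0.011719, 1/4 · 0.039018 = 0.0097546; these sum to 0.021473.
So P(bowl B | data) = (0.0097546) / (0.021473) = 0.45427.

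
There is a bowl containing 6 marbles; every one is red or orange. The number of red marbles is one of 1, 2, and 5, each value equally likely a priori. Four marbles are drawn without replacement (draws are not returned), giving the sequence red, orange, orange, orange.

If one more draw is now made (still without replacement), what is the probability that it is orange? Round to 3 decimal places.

Under each hypothesis, the probability of the observed sequence is: P(data | r = 1) = (1/6)(5/5)(4/4)(3/3) = 1/6; P(data | r = 2) = (2/6)(4/5)(3/4)(2/3) = 2/15; P(data | r = 5) = (5/6)(1/5)(0/4) = 0.
Multiplying each by its prior: 1/3 · 1/6 = 1/18, 1/3 · 2/15 = 2/45, 1/3 · 0 = 0; with total 1/10.
The posterior is then P(r = 1 | data) = 5/9, P(r = 2 | data) = 4/9, P(r = 5 | data) = 0.
Averaging over the posterior, P(orange next | data) = (1)(5/9) + (1/2)(4/9) = 7/9.

0.778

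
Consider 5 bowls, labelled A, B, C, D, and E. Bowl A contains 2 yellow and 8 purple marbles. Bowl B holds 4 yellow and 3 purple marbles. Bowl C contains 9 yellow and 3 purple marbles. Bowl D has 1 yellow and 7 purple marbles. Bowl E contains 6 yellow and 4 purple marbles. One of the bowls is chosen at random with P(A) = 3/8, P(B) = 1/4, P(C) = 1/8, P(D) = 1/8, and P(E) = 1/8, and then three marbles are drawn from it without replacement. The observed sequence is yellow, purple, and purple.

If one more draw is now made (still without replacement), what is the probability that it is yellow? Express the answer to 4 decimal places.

0.3599

For each hypothesis, P(data | H) works out to: P(data | bowl A) = (2/10)(8/9)(7/8) = 0.15556; P(data | bowl B) = (4/7)(3/6)(2/5) = 0.11429; P(data | bowl C) = (9/12)(3/11)(2/10) = 0.040909; P(data | bowl D) = (1/8)(7/7)(6/6) = 0.125; P(data | bowl E) = (6/10)(4/9)(3/8) = 0.1.
Multiplying each by its prior: 3/8 · 0.15556 = 0.058333, 1/4 · 0.11429 = 0.028571, 1/8 · 0.040909 = 0.0051136, 1/8 · 0.125 = 0.015625, 1/8 · 0.1 = 0.0125; with total 0.12014.
Dividing through by the total gives posterior P(bowl A | data) = 0.48553, P(bowl B | data) = 0.23781, P(bowl C | data) = 0.042563, P(bowl D | data) = 0.13005, P(bowl E | data) = 0.10404.
The predictive probability is P(yellow next | data) = (1/7)(0.48553) + (3/4)(0.23781) + (8/9)(0.042563) + (0)(0.13005) + (5/7)(0.10404) = 0.35987.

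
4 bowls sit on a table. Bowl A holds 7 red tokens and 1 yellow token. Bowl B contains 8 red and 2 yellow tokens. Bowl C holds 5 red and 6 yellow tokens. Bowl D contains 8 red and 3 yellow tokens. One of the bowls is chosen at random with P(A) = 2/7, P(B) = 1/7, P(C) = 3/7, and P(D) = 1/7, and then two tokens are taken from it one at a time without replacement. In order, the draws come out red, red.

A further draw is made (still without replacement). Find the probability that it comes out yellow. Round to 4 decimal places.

0.2955

The likelihood of the observed sequence under each hypothesis: P(data | bowl A) = (7/8)(6/7) = 0.75; P(data | bowl B) = (8/10)(7/9) = 0.62222; P(data | bowl C) = (5/11)(4/10) = 0.18182; P(data | bowl D) = (8/11)(7/10) = 0.50909.
Weighting by the prior gives 2/7 · 0.75 = 0.21429, 1/7 · 0.62222 = 0.088889, 3/7 · 0.18182 = 0.077922, 1/7 · 0.50909 = 0.072727; with total 0.45382.
Dividing through by the total gives posterior P(bowl A | data) = 0.47218, P(bowl B | data) = 0.19587, P(bowl C | data) = 0.1717, P(bowl D | data) = 0.16025.
Averaging over the posterior, P(yellow next | data) = (1/6)(0.47218) + (1/4)(0.19587) + (2/3)(0.1717) + (1/3)(0.16025) = 0.29555.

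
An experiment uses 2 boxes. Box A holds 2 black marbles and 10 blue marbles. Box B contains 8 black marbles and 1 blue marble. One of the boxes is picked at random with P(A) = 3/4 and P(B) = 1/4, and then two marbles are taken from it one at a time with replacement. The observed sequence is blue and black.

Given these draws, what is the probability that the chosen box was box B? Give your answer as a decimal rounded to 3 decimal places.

0.192

Under each hypothesis, the probability of the observed sequence is: P(data | box A) = (10/12)(2/12) = 0.13889; P(data | box B) = (1/9)(8/9) = 0.098765.
The prior-weighted likelihoods are 3/4 · 0.13889 = 0.10417, 1/4 · 0.098765 = 0.024691; with total 0.12886.
So P(box B | data) = (0.024691) / (0.12886) = 0.19162.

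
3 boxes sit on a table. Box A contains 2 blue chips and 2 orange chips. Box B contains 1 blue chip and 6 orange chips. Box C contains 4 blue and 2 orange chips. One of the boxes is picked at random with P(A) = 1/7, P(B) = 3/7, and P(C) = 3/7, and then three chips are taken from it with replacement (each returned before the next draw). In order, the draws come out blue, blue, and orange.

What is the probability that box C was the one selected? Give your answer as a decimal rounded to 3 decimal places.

Compute the likelihood of the observed sequence for each case: P(data | box A) = (2/4)(2/4)(2/4) = 0.125; P(data | box B) = (1/7)(1/7)(6/7) = 0.017493; P(data | box C) = (4/6)(4/6)(2/6) = 0.14815.
The prior-weighted likelihoods are 1/7 · 0.125 = 0.017857, 3/7 · 0.017493 = 0.0074969, 3/7 · 0.14815 = 0.063492; these sum to 0.088846.
Hence P(box C | data) = (0.063492) / (0.088846) = 0.71463.

0.715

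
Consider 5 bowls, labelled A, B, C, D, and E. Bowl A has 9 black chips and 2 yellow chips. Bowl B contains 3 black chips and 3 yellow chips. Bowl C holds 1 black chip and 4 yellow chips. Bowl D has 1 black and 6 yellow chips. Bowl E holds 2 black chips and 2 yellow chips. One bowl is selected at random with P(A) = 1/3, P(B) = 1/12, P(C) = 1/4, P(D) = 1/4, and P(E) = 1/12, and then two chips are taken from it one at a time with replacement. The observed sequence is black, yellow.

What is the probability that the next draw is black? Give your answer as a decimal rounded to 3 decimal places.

Under each hypothesis, the probability of the observed sequence is: P(data | bowl A) = (9/11)(2/11) = 0.14876; P(data | bowl B) = (3/6)(3/6) = 0.25; P(data | bowl C) = (1/5)(4/5) = 0.16; P(data | bowl D) = (1/7)(6/7) = 0.12245; P(data | bowl E) = (2/4)(2/4) = 0.25.
Weighting by the prior gives 1/3 · 0.14876 = 0.049587, 1/12 · 0.25 = 0.020833, 1/4 · 0.16 = 0.04, 1/4 · 0.12245 = 0.030612, 1/12 · 0.25 = 0.020833; summing to 0.16187.
The posterior is then P(bowl A | data) = 0.30635, P(bowl B | data) = 0.12871, P(bowl C | data) = 0.24712, P(bowl D | data) = 0.18912, P(bowl E | data) = 0.12871.
The predictive probability is P(black next | data) = (9/11)(0.30635) + (1/2)(0.12871) + (1/5)(0.24712) + (1/7)(0.18912) + (1/2)(0.12871) = 0.45579.

0.456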